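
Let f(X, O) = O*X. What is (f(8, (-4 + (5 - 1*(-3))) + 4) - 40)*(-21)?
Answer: -504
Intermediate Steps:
(f(8, (-4 + (5 - 1*(-3))) + 4) - 40)*(-21) = (((-4 + (5 - 1*(-3))) + 4)*8 - 40)*(-21) = (((-4 + (5 + 3)) + 4)*8 - 40)*(-21) = (((-4 + 8) + 4)*8 - 40)*(-21) = ((4 + 4)*8 - 40)*(-21) = (8*8 - 40)*(-21) = (64 - 40)*(-21) = 24*(-21) = -504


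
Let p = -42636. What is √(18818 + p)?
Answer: I*√23818 ≈ 154.33*I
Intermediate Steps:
√(18818 + p) = √(18818 - 42636) = √(-23818) = I*√23818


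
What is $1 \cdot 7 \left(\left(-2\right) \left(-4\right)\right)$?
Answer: $56$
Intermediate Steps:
$1 \cdot 7 \left(\left(-2\right) \left(-4\right)\right) = 7 \cdot 8 = 56$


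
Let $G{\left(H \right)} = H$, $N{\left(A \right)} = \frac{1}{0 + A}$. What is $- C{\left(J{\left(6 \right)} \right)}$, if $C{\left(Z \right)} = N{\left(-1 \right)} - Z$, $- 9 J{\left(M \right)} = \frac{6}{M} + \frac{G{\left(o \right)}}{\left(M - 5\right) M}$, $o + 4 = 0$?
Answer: $\frac{26}{27} \approx 0.96296$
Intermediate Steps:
$o = -4$ ($o = -4 + 0 = -4$)
$N{\left(A \right)} = \frac{1}{A}$
$J{\left(M \right)} = - \frac{2}{3 M} + \frac{4}{9 M \left(-5 + M\right)}$ ($J{\left(M \right)} = - \frac{\frac{6}{M} - \frac{4}{\left(M - 5\right) M}}{9} = - \frac{\frac{6}{M} - \frac{4}{\left(-5 + M\right) M}}{9} = - \frac{\frac{6}{M} - \frac{4}{M \left(-5 + M\right)}}{9} = - \frac{2}{3 M} + \frac{4}{9 M \left(-5 + M\right)}$)
$C{\left(Z \right)} = -1 - Z$ ($C{\left(Z \right)} = \frac{1}{-1} - Z = -1 - Z$)
$- C{\left(J{\left(6 \right)} \right)} = - (-1 - \frac{2 \left(17 - 18\right)}{9 \cdot 6 \left(-5 + 6\right)}) = - (-1 - \frac{2}{9} \cdot \frac{1}{6} \cdot 1^{-1} \left(17 - 18\right)) = - (-1 - \frac{2}{9} \cdot \frac{1}{6} \cdot 1 \left(-1\right)) = - (-1 - - \frac{1}{27}) = - (-1 + \frac{1}{27}) = \left(-1\right) \left(- \frac{26}{27}\right) = \frac{26}{27}$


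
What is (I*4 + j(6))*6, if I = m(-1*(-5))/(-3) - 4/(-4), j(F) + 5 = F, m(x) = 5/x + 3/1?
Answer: -2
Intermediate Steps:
m(x) = 3 + 5/x (m(x) = 5/x + 3*1 = 5/x + 3 = 3 + 5/x)
j(F) = -5 + F
I = -⅓ (I = (3 + 5/((-1*(-5))))/(-3) - 4/(-4) = (3 + 5/5)*(-⅓) - 4*(-¼) = (3 + 5*(⅕))*(-⅓) + 1 = (3 + 1)*(-⅓) + 1 = 4*(-⅓) + 1 = -4/3 + 1 = -⅓ ≈ -0.33333)
(I*4 + j(6))*6 = (-⅓*4 + (-5 + 6))*6 = (-4/3 + 1)*6 = -⅓*6 = -2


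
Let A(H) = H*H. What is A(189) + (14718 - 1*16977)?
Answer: 33462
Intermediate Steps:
A(H) = H²
A(189) + (14718 - 1*16977) = 189² + (14718 - 1*16977) = 35721 + (14718 - 16977) = 35721 - 2259 = 33462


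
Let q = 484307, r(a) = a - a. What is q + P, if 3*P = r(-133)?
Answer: 484307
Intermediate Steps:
r(a) = 0
P = 0 (P = (⅓)*0 = 0)
q + P = 484307 + 0 = 484307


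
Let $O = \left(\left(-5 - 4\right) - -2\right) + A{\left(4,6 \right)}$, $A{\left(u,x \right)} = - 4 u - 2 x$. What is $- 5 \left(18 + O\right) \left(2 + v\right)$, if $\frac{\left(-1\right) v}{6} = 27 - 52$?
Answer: $12920$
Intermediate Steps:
$v = 150$ ($v = - 6 \left(27 - 52\right) = \left(-6\right) \left(-25\right) = 150$)
$O = -35$ ($O = \left(\left(-5 - 4\right) - -2\right) - 28 = \left(-9 + 2\right) - 28 = -7 - 28 = -35$)
$- 5 \left(18 + O\right) \left(2 + v\right) = - 5 \left(18 - 35\right) \left(2 + 150\right) = \left(-5\right) \left(-17\right) 152 = 85 \cdot 152 = 12920$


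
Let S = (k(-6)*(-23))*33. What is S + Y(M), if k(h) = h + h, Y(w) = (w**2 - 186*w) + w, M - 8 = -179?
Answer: 69984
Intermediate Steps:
M = -171 (M = 8 - 179 = -171)
Y(w) = w**2 - 185*w
k(h) = 2*h
S = 9108 (S = ((2*(-6))*(-23))*33 = -12*(-23)*33 = 276*33 = 9108)
S + Y(M) = 9108 - 171*(-185 - 171) = 9108 - 171*(-356) = 9108 + 60876 = 69984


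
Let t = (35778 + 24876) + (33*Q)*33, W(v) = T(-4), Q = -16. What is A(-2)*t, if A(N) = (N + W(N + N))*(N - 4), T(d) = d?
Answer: 1556280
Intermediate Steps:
W(v) = -4
A(N) = (-4 + N)**2 (A(N) = (N - 4)*(N - 4) = (-4 + N)*(-4 + N) = (-4 + N)**2)
t = 43230 (t = (35778 + 24876) + (33*(-16))*33 = 60654 - 528*33 = 60654 - 17424 = 43230)
A(-2)*t = (16 + (-2)**2 - 8*(-2))*43230 = (16 + 4 + 16)*43230 = 36*43230 = 1556280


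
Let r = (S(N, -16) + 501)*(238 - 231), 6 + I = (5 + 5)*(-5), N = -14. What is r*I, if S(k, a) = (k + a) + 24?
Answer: -194040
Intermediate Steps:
I = -56 (I = -6 + (5 + 5)*(-5) = -6 + 10*(-5) = -6 - 50 = -56)
S(k, a) = 24 + a + k (S(k, a) = (a + k) + 24 = 24 + a + k)
r = 3465 (r = ((24 - 16 - 14) + 501)*(238 - 231) = (-6 + 501)*7 = 495*7 = 3465)
r*I = 3465*(-56) = -194040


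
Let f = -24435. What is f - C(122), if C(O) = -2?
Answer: -24433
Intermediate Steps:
f - C(122) = -24435 - 1*(-2) = -24435 + 2 = -24433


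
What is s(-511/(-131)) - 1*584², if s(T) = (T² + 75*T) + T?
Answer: -5847513379/17161 ≈ -3.4074e+5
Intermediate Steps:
s(T) = T² + 76*T
s(-511/(-131)) - 1*584² = (-511/(-131))*(76 - 511/(-131)) - 1*584² = (-511*(-1/131))*(76 - 511*(-1/131)) - 1*341056 = 511*(76 + 511/131)/131 - 341056 = (511/131)*(10467/131) - 341056 = 5348637/17161 - 341056 = -5847513379/17161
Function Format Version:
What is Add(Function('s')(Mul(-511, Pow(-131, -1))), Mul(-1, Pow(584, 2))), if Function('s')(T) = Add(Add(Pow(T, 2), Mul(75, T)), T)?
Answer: Rational(-5847513379, 17161) ≈ -3.4074e+5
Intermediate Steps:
Function('s')(T) = Add(Pow(T, 2), Mul(76, T))
Add(Function('s')(Mul(-511, Pow(-131, -1))), Mul(-1, Pow(584, 2))) = Add(Mul(Mul(-511, Pow(-131, -1)), Add(76, Mul(-511, Pow(-131, -1)))), Mul(-1, Pow(584, 2))) = Add(Mul(Mul(-511, Rational(-1, 131)), Add(76, Mul(-511, Rational(-1, 131)))), Mul(-1, 341056)) = Add(Mul(Rational(511, 131), Add(76, Rational(511, 131))), -341056) = Add(Mul(Rational(511, 131), Rational(10467, 131)), -341056) = Add(Rational(5348637, 17161), -341056) = Rational(-5847513379, 17161)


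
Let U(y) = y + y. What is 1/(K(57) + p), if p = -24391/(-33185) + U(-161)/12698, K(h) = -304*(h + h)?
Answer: -30098795/1043082480138 ≈ -2.8856e-5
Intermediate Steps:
U(y) = 2*y
K(h) = -608*h
p = 21359382/30098795 (p = -24391/(-33185) + (2*(-161))/12698 = -24391*(-1/33185) - 322*1/12698 = 24391/33185 - 23/907 = 21359382/30098795 ≈ 0.70964)
1/(K(57) + p) = 1/(-608*57 + 21359382/30098795) = 1/(-34656 + 21359382/30098795) = 1/(-1043082480138/30098795) = -30098795/1043082480138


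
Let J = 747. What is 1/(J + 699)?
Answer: 1/1446 ≈ 0.00069156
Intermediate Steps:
1/(J + 699) = 1/(747 + 699) = 1/1446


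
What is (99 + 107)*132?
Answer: 27192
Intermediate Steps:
(99 + 107)*132 = 206*132 = 27192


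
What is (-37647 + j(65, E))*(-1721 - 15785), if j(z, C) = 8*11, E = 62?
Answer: 657507854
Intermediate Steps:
j(z, C) = 88
(-37647 + j(65, E))*(-1721 - 15785) = (-37647 + 88)*(-1721 - 15785) = -37559*(-17506) = 657507854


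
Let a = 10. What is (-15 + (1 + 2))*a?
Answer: -120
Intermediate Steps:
(-15 + (1 + 2))*a = (-15 + (1 + 2))*10 = (-15 + 3)*10 = -12*10 = -120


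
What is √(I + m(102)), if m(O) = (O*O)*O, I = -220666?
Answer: √840542 ≈ 916.81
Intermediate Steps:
m(O) = O³ (m(O) = O²*O = O³)
√(I + m(102)) = √(-220666 + 102³) = √(-220666 + 1061208) = √840542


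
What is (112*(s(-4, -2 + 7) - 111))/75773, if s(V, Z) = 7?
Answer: -11648/75773 ≈ -0.15372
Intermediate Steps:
(112*(s(-4, -2 + 7) - 111))/75773 = (112*(7 - 111))/75773 = (112*(-104))*(1/75773) = -11648*1/75773 = -11648/75773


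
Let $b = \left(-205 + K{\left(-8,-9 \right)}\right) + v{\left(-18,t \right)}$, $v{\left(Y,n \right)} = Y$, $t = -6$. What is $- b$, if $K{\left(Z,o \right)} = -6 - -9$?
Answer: $220$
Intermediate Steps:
$K{\left(Z,o \right)} = 3$ ($K{\left(Z,o \right)} = -6 + 9 = 3$)
$b = -220$ ($b = \left(-205 + 3\right) - 18 = -202 - 18 = -220$)
$- b = \left(-1\right) \left(-220\right) = 220$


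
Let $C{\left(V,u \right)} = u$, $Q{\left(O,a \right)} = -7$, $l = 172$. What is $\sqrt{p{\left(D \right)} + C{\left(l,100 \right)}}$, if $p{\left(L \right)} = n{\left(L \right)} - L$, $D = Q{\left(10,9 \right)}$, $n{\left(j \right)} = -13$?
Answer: $\sqrt{94} \approx 9.6954$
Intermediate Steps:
$D = -7$
$p{\left(L \right)} = -13 - L$
$\sqrt{p{\left(D \right)} + C{\left(l,100 \right)}} = \sqrt{\left(-13 - -7\right) + 100} = \sqrt{\left(-13 + 7\right) + 100} = \sqrt{-6 + 100} = \sqrt{94}$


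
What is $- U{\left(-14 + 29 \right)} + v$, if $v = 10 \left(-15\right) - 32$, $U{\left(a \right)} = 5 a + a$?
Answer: $-272$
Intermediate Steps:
$U{\left(a \right)} = 6 a$
$v = -182$ ($v = -150 - 32 = -182$)
$- U{\left(-14 + 29 \right)} + v = - 6 \left(-14 + 29\right) - 182 = - 6 \cdot 15 - 182 = \left(-1\right) 90 - 182 = -90 - 182 = -272$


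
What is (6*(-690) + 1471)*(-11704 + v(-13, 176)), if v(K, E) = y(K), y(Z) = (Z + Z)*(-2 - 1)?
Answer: 31029794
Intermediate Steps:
y(Z) = -6*Z (y(Z) = (2*Z)*(-3) = -6*Z)
v(K, E) = -6*K
(6*(-690) + 1471)*(-11704 + v(-13, 176)) = (6*(-690) + 1471)*(-11704 - 6*(-13)) = (-4140 + 1471)*(-11704 + 78) = -2669*(-11626) = 31029794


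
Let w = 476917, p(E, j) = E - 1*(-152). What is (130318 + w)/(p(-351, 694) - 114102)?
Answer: -607235/114301 ≈ -5.3126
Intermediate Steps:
p(E, j) = 152 + E (p(E, j) = E + 152 = 152 + E)
(130318 + w)/(p(-351, 694) - 114102) = (130318 + 476917)/((152 - 351) - 114102) = 607235/(-199 - 114102) = 607235/(-114301) = 607235*(-1/114301) = -607235/114301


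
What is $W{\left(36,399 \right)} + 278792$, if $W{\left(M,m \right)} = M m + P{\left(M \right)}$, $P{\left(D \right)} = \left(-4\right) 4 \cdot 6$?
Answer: $293060$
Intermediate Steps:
$P{\left(D \right)} = -96$ ($P{\left(D \right)} = \left(-16\right) 6 = -96$)
$W{\left(M,m \right)} = -96 + M m$ ($W{\left(M,m \right)} = M m - 96 = -96 + M m$)
$W{\left(36,399 \right)} + 278792 = \left(-96 + 36 \cdot 399\right) + 278792 = \left(-96 + 14364\right) + 278792 = 14268 + 278792 = 293060$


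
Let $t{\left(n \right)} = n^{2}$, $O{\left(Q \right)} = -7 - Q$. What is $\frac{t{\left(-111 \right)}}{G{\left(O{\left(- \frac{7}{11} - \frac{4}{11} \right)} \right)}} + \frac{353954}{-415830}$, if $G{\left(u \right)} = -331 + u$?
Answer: $- \frac{2621361964}{70067355} \approx -37.412$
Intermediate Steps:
$\frac{t{\left(-111 \right)}}{G{\left(O{\left(- \frac{7}{11} - \frac{4}{11} \right)} \right)}} + \frac{353954}{-415830} = \frac{\left(-111\right)^{2}}{-331 - \left(7 - 1\right)} + \frac{353954}{-415830} = \frac{12321}{-331 - \left(7 - 1\right)} + 353954 \left(- \frac{1}{415830}\right) = \frac{12321}{-331 - 6} - \frac{176977}{207915} = \frac{12321}{-337} - \frac{176977}{207915} = 12321 \left(- \frac{1}{337}\right) - \frac{176977}{207915} = - \frac{12321}{337} - \frac{176977}{207915} = - \frac{2621361964}{70067355}$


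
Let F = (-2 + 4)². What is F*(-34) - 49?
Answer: -185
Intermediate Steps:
F = 4 (F = 2² = 4)
F*(-34) - 49 = 4*(-34) - 49 = -136 - 49 = -185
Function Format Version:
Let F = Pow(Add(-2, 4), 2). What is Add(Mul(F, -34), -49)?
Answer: -185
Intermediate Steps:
F = 4 (F = Pow(2, 2) = 4)
Add(Mul(F, -34), -49) = Add(Mul(4, -34), -49) = Add(-136, -49) = -185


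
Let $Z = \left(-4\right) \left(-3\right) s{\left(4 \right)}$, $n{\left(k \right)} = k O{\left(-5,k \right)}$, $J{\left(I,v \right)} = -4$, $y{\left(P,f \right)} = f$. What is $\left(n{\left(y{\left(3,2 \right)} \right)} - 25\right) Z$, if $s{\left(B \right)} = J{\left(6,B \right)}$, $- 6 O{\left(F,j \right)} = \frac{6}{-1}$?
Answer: $1104$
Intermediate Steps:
$O{\left(F,j \right)} = 1$ ($O{\left(F,j \right)} = - \frac{6 \frac{1}{-1}}{6} = - \frac{6 \left(-1\right)}{6} = \left(- \frac{1}{6}\right) \left(-6\right) = 1$)
$s{\left(B \right)} = -4$
$n{\left(k \right)} = k$ ($n{\left(k \right)} = k 1 = k$)
$Z = -48$ ($Z = \left(-4\right) \left(-3\right) \left(-4\right) = 12 \left(-4\right) = -48$)
$\left(n{\left(y{\left(3,2 \right)} \right)} - 25\right) Z = \left(2 - 25\right) \left(-48\right) = \left(-23\right) \left(-48\right) = 1104$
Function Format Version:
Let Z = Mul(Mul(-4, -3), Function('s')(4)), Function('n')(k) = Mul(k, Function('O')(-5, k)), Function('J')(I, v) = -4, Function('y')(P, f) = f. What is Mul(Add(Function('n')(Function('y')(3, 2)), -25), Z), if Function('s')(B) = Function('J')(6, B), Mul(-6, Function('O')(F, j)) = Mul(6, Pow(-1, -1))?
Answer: 1104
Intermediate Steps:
Function('O')(F, j) = 1 (Function('O')(F, j) = Mul(Rational(-1, 6), Mul(6, Pow(-1, -1))) = Mul(Rational(-1, 6), Mul(6, -1)) = Mul(Rational(-1, 6), -6) = 1)
Function('s')(B) = -4
Function('n')(k) = k (Function('n')(k) = Mul(k, 1) = k)
Z = -48 (Z = Mul(Mul(-4, -3), -4) = Mul(12, -4) = -48)
Mul(Add(Function('n')(Function('y')(3, 2)), -25), Z) = Mul(Add(2, -25), -48) = Mul(-23, -48) = 1104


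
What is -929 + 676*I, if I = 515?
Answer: 347211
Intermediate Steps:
-929 + 676*I = -929 + 676*515 = -929 + 348140 = 347211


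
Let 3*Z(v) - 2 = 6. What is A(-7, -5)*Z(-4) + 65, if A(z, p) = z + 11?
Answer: 227/3 ≈ 75.667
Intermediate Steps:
A(z, p) = 11 + z
Z(v) = 8/3 (Z(v) = 2/3 + (1/3)*6 = 2/3 + 2 = 8/3)
A(-7, -5)*Z(-4) + 65 = (11 - 7)*(8/3) + 65 = 4*(8/3) + 65 = 32/3 + 65 = 227/3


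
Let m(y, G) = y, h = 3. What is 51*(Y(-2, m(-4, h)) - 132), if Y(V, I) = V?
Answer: -6834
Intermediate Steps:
51*(Y(-2, m(-4, h)) - 132) = 51*(-2 - 132) = 51*(-134) = -6834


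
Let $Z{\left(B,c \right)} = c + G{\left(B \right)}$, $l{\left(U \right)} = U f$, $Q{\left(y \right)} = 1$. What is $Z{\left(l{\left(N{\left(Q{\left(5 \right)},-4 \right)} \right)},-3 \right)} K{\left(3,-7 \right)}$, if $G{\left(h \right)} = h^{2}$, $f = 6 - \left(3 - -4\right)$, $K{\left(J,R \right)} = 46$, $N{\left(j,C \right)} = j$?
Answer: $-92$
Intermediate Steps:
$f = -1$ ($f = 6 - \left(3 + 4\right) = 6 - 7 = -1$)
$l{\left(U \right)} = - U$ ($l{\left(U \right)} = U \left(-1\right) = - U$)
$Z{\left(B,c \right)} = c + B^{2}$
$Z{\left(l{\left(N{\left(Q{\left(5 \right)},-4 \right)} \right)},-3 \right)} K{\left(3,-7 \right)} = \left(-3 + \left(\left(-1\right) 1\right)^{2}\right) 46 = \left(-3 + \left(-1\right)^{2}\right) 46 = \left(-3 + 1\right) 46 = \left(-2\right) 46 = -92$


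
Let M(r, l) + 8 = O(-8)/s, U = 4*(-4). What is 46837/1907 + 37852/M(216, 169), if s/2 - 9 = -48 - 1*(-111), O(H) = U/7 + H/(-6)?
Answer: -54287421223/11543071 ≈ -4703.0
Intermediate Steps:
U = -16
O(H) = -16/7 - H/6 (O(H) = -16/7 + H/(-6) = -16*⅐ + H*(-⅙) = -16/7 - H/6)
s = 144 (s = 18 + 2*(-48 - 1*(-111)) = 18 + 2*(-48 + 111) = 18 + 2*63 = 18 + 126 = 144)
M(r, l) = -6053/756 (M(r, l) = -8 + (-16/7 - ⅙*(-8))/144 = -8 + (-16/7 + 4/3)*(1/144) = -8 - 20/21*1/144 = -8 - 5/756 = -6053/756)
46837/1907 + 37852/M(216, 169) = 46837/1907 + 37852/(-6053/756) = 46837*(1/1907) + 37852*(-756/6053) = 46837/1907 - 28616112/6053 = -54287421223/11543071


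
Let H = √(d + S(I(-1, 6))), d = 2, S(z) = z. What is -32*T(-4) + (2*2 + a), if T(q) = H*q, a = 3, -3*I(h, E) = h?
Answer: 7 + 128*√21/3 ≈ 202.52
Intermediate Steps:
I(h, E) = -h/3
H = √21/3 (H = √(2 - ⅓*(-1)) = √(2 + ⅓) = √(7/3) = √21/3 ≈ 1.5275)
T(q) = q*√21/3 (T(q) = (√21/3)*q = q*√21/3)
-32*T(-4) + (2*2 + a) = -32*(-4)*√21/3 + (2*2 + 3) = -(-128)*√21/3 + (4 + 3) = 128*√21/3 + 7 = 7 + 128*√21/3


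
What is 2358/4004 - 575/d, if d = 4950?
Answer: 4259/9009 ≈ 0.47275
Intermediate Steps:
2358/4004 - 575/d = 2358/4004 - 575/4950 = 2358*(1/4004) - 575*1/4950 = 1179/2002 - 23/198 = 4259/9009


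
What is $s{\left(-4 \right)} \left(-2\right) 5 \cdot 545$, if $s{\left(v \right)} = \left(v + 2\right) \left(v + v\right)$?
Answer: $-87200$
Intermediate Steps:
$s{\left(v \right)} = 2 v \left(2 + v\right)$ ($s{\left(v \right)} = \left(2 + v\right) 2 v = 2 v \left(2 + v\right)$)
$s{\left(-4 \right)} \left(-2\right) 5 \cdot 545 = 2 \left(-4\right) \left(2 - 4\right) \left(-2\right) 5 \cdot 545 = 2 \left(-4\right) \left(-2\right) \left(-2\right) 5 \cdot 545 = 16 \left(-2\right) 5 \cdot 545 = \left(-32\right) 5 \cdot 545 = \left(-160\right) 545 = -87200$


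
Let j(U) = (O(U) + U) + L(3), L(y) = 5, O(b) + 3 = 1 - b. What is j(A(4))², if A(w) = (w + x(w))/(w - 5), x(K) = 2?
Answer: 9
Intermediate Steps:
O(b) = -2 - b (O(b) = -3 + (1 - b) = -2 - b)
A(w) = (2 + w)/(-5 + w) (A(w) = (w + 2)/(w - 5) = (2 + w)/(-5 + w))
j(U) = 3 (j(U) = ((-2 - U) + U) + 5 = -2 + 5 = 3)
j(A(4))² = 3² = 9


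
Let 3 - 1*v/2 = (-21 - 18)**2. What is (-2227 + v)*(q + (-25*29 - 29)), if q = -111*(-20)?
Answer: -7715558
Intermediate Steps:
q = 2220
v = -3036 (v = 6 - 2*(-21 - 18)**2 = 6 - 2*(-39)**2 = 6 - 2*1521 = 6 - 3042 = -3036)
(-2227 + v)*(q + (-25*29 - 29)) = (-2227 - 3036)*(2220 + (-25*29 - 29)) = -5263*(2220 + (-725 - 29)) = -5263*(2220 - 754) = -5263*1466 = -7715558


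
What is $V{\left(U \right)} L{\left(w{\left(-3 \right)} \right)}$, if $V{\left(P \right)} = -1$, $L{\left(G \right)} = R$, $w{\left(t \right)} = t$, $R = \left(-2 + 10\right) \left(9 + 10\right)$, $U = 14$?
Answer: $-152$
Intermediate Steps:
$R = 152$ ($R = 8 \cdot 19 = 152$)
$L{\left(G \right)} = 152$
$V{\left(U \right)} L{\left(w{\left(-3 \right)} \right)} = \left(-1\right) 152 = -152$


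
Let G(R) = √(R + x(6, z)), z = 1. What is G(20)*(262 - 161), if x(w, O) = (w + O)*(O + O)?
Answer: 101*√34 ≈ 588.93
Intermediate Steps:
x(w, O) = 2*O*(O + w) (x(w, O) = (O + w)*(2*O) = 2*O*(O + w))
G(R) = √(14 + R) (G(R) = √(R + 2*1*(1 + 6)) = √(R + 2*1*7) = √(R + 14) = √(14 + R))
G(20)*(262 - 161) = √(14 + 20)*(262 - 161) = √34*101 = 101*√34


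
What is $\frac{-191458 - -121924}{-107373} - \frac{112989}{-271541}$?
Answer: $\frac{10337766597}{9718723931} \approx 1.0637$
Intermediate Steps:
$\frac{-191458 - -121924}{-107373} - \frac{112989}{-271541} = \left(-191458 + 121924\right) \left(- \frac{1}{107373}\right) - - \frac{112989}{271541} = \left(-69534\right) \left(- \frac{1}{107373}\right) + \frac{112989}{271541} = \frac{23178}{35791} + \frac{112989}{271541} = \frac{10337766597}{9718723931}$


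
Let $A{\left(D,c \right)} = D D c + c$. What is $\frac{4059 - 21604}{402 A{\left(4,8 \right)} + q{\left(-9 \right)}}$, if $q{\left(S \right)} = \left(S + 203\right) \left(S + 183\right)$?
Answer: $- \frac{17545}{88428} \approx -0.19841$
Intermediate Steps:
$A{\left(D,c \right)} = c + c D^{2}$ ($A{\left(D,c \right)} = D^{2} c + c = c D^{2} + c = c + c D^{2}$)
$q{\left(S \right)} = \left(183 + S\right) \left(203 + S\right)$ ($q{\left(S \right)} = \left(203 + S\right) \left(183 + S\right) = \left(183 + S\right) \left(203 + S\right)$)
$\frac{4059 - 21604}{402 A{\left(4,8 \right)} + q{\left(-9 \right)}} = \frac{4059 - 21604}{402 \cdot 8 \left(1 + 4^{2}\right) + \left(37149 + \left(-9\right)^{2} + 386 \left(-9\right)\right)} = - \frac{17545}{402 \cdot 8 \left(1 + 16\right) + \left(37149 + 81 - 3474\right)} = - \frac{17545}{402 \cdot 8 \cdot 17 + 33756} = - \frac{17545}{402 \cdot 136 + 33756} = - \frac{17545}{54672 + 33756} = - \frac{17545}{88428}$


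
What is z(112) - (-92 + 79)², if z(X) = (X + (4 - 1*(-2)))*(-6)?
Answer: -877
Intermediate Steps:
z(X) = -36 - 6*X (z(X) = (X + (4 + 2))*(-6) = (X + 6)*(-6) = (6 + X)*(-6) = -36 - 6*X)
z(112) - (-92 + 79)² = (-36 - 6*112) - (-92 + 79)² = (-36 - 672) - 1*(-13)² = -708 - 1*169 = -708 - 169 = -877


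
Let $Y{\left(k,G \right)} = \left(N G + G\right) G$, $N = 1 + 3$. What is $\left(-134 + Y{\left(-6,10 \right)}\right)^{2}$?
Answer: $133956$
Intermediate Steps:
$N = 4$
$Y{\left(k,G \right)} = 5 G^{2}$ ($Y{\left(k,G \right)} = \left(4 G + G\right) G = 5 G G = 5 G^{2}$)
$\left(-134 + Y{\left(-6,10 \right)}\right)^{2} = \left(-134 + 5 \cdot 10^{2}\right)^{2} = \left(-134 + 5 \cdot 100\right)^{2} = \left(-134 + 500\right)^{2} = 366^{2} = 133956$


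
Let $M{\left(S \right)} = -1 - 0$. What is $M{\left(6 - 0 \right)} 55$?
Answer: $-55$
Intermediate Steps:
$M{\left(S \right)} = -1$ ($M{\left(S \right)} = -1 + 0 = -1$)
$M{\left(6 - 0 \right)} 55 = \left(-1\right) 55 = -55$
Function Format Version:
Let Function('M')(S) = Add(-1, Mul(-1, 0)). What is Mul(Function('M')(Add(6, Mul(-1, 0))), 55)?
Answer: -55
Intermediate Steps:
Function('M')(S) = -1 (Function('M')(S) = Add(-1, 0) = -1)
Mul(Function('M')(Add(6, Mul(-1, 0))), 55) = Mul(-1, 55) = -55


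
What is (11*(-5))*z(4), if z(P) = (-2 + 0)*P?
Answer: 440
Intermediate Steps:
z(P) = -2*P
(11*(-5))*z(4) = (11*(-5))*(-2*4) = -55*(-8) = 440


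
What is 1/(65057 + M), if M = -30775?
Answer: 1/34282 ≈ 2.9170e-5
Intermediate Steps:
1/(65057 + M) = 1/(65057 - 30775) = 1/34282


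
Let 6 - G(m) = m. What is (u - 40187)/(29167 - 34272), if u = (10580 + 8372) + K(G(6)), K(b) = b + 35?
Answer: 4240/1021 ≈ 4.1528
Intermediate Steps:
G(m) = 6 - m
K(b) = 35 + b
u = 18987 (u = (10580 + 8372) + (35 + (6 - 1*6)) = 18952 + (35 + (6 - 6)) = 18952 + (35 + 0) = 18952 + 35 = 18987)
(u - 40187)/(29167 - 34272) = (18987 - 40187)/(29167 - 34272) = -21200/(-5105) = -21200*(-1/5105) = 4240/1021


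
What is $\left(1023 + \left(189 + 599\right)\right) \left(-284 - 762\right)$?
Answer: $-1894306$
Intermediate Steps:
$\left(1023 + \left(189 + 599\right)\right) \left(-284 - 762\right) = \left(1023 + 788\right) \left(-284 - 762\right) = 1811 \left(-1046\right) = -1894306$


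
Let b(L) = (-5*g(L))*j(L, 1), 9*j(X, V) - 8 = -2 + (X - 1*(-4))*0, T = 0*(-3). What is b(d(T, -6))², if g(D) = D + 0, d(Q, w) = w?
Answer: 400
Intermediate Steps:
T = 0
j(X, V) = ⅔ (j(X, V) = 8/9 + (-2 + (X - 1*(-4))*0)/9 = 8/9 + (-2 + (X + 4)*0)/9 = 8/9 + (-2 + (4 + X)*0)/9 = 8/9 + (-2 + 0)/9 = 8/9 + (⅑)*(-2) = 8/9 - 2/9 = ⅔)
g(D) = D
b(L) = -10*L/3 (b(L) = -5*L*(⅔) = -10*L/3)
b(d(T, -6))² = (-10/3*(-6))² = 20² = 400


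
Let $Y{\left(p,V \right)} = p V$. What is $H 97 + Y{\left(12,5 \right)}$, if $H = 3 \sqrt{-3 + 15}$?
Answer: $60 + 582 \sqrt{3} \approx 1068.1$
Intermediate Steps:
$Y{\left(p,V \right)} = V p$
$H = 6 \sqrt{3}$ ($H = 3 \sqrt{12} = 3 \cdot 2 \sqrt{3} = 6 \sqrt{3} \approx 10.392$)
$H 97 + Y{\left(12,5 \right)} = 6 \sqrt{3} \cdot 97 + 5 \cdot 12 = 582 \sqrt{3} + 60 = 60 + 582 \sqrt{3}$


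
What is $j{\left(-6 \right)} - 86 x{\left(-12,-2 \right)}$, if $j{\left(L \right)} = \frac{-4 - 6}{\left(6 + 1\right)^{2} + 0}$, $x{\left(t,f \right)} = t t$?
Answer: $- \frac{606826}{49} \approx -12384.0$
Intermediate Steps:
$x{\left(t,f \right)} = t^{2}$
$j{\left(L \right)} = - \frac{10}{49}$ ($j{\left(L \right)} = - \frac{10}{7^{2} + 0} = - \frac{10}{49 + 0} = - \frac{10}{49}$)
$j{\left(-6 \right)} - 86 x{\left(-12,-2 \right)} = - \frac{10}{49} - 86 \left(-12\right)^{2} = - \frac{10}{49} - 12384 = - \frac{606826}{49}$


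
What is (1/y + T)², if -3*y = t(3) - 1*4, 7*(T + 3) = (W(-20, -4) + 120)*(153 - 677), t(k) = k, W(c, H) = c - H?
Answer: 2969814016/49 ≈ 6.0608e+7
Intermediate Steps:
T = -54517/7 (T = -3 + (((-20 - 1*(-4)) + 120)*(153 - 677))/7 = -3 + (((-20 + 4) + 120)*(-524))/7 = -3 + ((-16 + 120)*(-524))/7 = -3 + (104*(-524))/7 = -3 + (⅐)*(-54496) = -3 - 54496/7 = -54517/7 ≈ -7788.1)
y = ⅓ (y = -(3 - 1*4)/3 = -(3 - 4)/3 = -⅓*(-1) = ⅓ ≈ 0.33333)
(1/y + T)² = (1/(⅓) - 54517/7)² = (3 - 54517/7)² = (-54496/7)² = 2969814016/49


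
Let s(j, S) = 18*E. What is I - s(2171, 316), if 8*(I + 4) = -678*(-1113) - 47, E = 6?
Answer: 753671/8 ≈ 94209.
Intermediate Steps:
s(j, S) = 108 (s(j, S) = 18*6 = 108)
I = 754535/8 (I = -4 + (-678*(-1113) - 47)/8 = -4 + (754614 - 47)/8 = -4 + (1/8)*754567 = -4 + 754567/8 = 754535/8 ≈ 94317.)
I - s(2171, 316) = 754535/8 - 1*108 = 754535/8 - 108 = 753671/8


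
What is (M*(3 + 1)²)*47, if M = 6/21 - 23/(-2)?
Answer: 62040/7 ≈ 8862.9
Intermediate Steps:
M = 165/14 (M = 6*(1/21) - 23*(-½) = 2/7 + 23/2 = 165/14 ≈ 11.786)
(M*(3 + 1)²)*47 = (165*(3 + 1)²/14)*47 = ((165/14)*4²)*47 = ((165/14)*16)*47 = (1320/7)*47 = 62040/7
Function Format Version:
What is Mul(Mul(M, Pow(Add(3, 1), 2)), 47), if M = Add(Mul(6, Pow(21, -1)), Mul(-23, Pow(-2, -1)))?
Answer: Rational(62040, 7) ≈ 8862.9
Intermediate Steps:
M = Rational(165, 14) (M = Add(Mul(6, Rational(1, 21)), Mul(-23, Rational(-1, 2))) = Add(Rational(2, 7), Rational(23, 2)) = Rational(165, 14) ≈ 11.786)
Mul(Mul(M, Pow(Add(3, 1), 2)), 47) = Mul(Mul(Rational(165, 14), Pow(Add(3, 1), 2)), 47) = Mul(Mul(Rational(165, 14), Pow(4, 2)), 47) = Mul(Mul(Rational(165, 14), 16), 47) = Mul(Rational(1320, 7), 47) = Rational(62040, 7)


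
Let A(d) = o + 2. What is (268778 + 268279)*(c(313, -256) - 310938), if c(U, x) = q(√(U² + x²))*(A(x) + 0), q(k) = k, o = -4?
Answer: -166991429466 - 1074114*√163505 ≈ -1.6743e+11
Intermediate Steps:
A(d) = -2 (A(d) = -4 + 2 = -2)
c(U, x) = -2*√(U² + x²) (c(U, x) = √(U² + x²)*(-2 + 0) = √(U² + x²)*(-2) = -2*√(U² + x²))
(268778 + 268279)*(c(313, -256) - 310938) = (268778 + 268279)*(-2*√(313² + (-256)²) - 310938) = 537057*(-2*√(97969 + 65536) - 310938) = 537057*(-2*√163505 - 310938) = 537057*(-310938 - 2*√163505) = -166991429466 - 1074114*√163505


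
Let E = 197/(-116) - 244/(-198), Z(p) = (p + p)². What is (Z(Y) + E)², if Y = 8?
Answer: 8611601309809/131882256 ≈ 65298.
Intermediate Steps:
Z(p) = 4*p² (Z(p) = (2*p)² = 4*p²)
E = -5351/11484 (E = 197*(-1/116) - 244*(-1/198) = -197/116 + 122/99 = -5351/11484 ≈ -0.46595)
(Z(Y) + E)² = (4*8² - 5351/11484)² = (4*64 - 5351/11484)² = (256 - 5351/11484)² = (2934553/11484)² = 8611601309809/131882256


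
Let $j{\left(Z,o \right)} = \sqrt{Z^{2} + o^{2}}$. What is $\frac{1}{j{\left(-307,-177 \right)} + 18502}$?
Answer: $\frac{9251}{171099213} - \frac{\sqrt{125578}}{342198426} \approx 5.3032 \cdot 10^{-5}$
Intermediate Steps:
$\frac{1}{j{\left(-307,-177 \right)} + 18502} = \frac{1}{\sqrt{\left(-307\right)^{2} + \left(-177\right)^{2}} + 18502} = \frac{1}{\sqrt{94249 + 31329} + 18502} = \frac{1}{\sqrt{125578} + 18502} = \frac{1}{18502 + \sqrt{125578}}$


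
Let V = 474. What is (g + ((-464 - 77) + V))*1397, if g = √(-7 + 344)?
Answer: -93599 + 1397*√337 ≈ -67954.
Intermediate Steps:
g = √337 ≈ 18.358
(g + ((-464 - 77) + V))*1397 = (√337 + ((-464 - 77) + 474))*1397 = (√337 + (-541 + 474))*1397 = (√337 - 67)*1397 = (-67 + √337)*1397 = -93599 + 1397*√337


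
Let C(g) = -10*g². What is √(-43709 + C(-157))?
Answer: I*√290199 ≈ 538.7*I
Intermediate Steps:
√(-43709 + C(-157)) = √(-43709 - 10*(-157)²) = √(-43709 - 10*24649) = √(-43709 - 246490) = √(-290199) = I*√290199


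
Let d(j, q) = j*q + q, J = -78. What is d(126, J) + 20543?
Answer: 10637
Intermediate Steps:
d(j, q) = q + j*q
d(126, J) + 20543 = -78*(1 + 126) + 20543 = -78*127 + 20543 = -9906 + 20543 = 10637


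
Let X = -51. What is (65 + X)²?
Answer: 196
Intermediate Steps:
(65 + X)² = (65 - 51)² = 14² = 196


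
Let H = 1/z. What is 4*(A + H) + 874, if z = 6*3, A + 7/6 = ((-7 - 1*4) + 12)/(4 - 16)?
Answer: 7823/9 ≈ 869.22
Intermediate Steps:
A = -5/4 (A = -7/6 + ((-7 - 1*4) + 12)/(4 - 16) = -7/6 + ((-7 - 4) + 12)/(-12) = -7/6 + (-11 + 12)*(-1/12) = -7/6 + 1*(-1/12) = -7/6 - 1/12 = -5/4 ≈ -1.2500)
z = 18
H = 1/18 ≈ 0.055556
4*(A + H) + 874 = 4*(-5/4 + 1/18) + 874 = 4*(-43/36) + 874 = -43/9 + 874 = 7823/9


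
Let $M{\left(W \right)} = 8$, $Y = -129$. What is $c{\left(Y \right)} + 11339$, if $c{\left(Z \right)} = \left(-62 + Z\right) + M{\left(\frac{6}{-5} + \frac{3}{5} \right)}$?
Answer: $11156$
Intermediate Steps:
$c{\left(Z \right)} = -54 + Z$ ($c{\left(Z \right)} = \left(-62 + Z\right) + 8 = -54 + Z$)
$c{\left(Y \right)} + 11339 = \left(-54 - 129\right) + 11339 = -183 + 11339 = 11156$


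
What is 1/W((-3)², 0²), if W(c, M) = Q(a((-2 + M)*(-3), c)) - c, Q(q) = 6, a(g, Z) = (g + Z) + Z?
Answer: -⅓ ≈ -0.33333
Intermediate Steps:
a(g, Z) = g + 2*Z (a(g, Z) = (Z + g) + Z = g + 2*Z)
W(c, M) = 6 - c
1/W((-3)², 0²) = 1/(6 - 1*(-3)²) = 1/(6 - 1*9) = 1/(6 - 9) = 1/(-3) = -⅓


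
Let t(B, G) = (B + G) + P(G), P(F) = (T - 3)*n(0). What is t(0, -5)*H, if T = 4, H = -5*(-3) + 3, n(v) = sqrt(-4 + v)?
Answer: -90 + 36*I ≈ -90.0 + 36.0*I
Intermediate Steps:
H = 18 (H = 15 + 3 = 18)
P(F) = 2*I (P(F) = (4 - 3)*sqrt(-4 + 0) = 1*sqrt(-4) = 1*(2*I) = 2*I)
t(B, G) = B + G + 2*I (t(B, G) = (B + G) + 2*I = B + G + 2*I)
t(0, -5)*H = (0 - 5 + 2*I)*18 = (-5 + 2*I)*18 = -90 + 36*I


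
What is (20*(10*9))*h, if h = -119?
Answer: -214200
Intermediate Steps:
(20*(10*9))*h = (20*(10*9))*(-119) = (20*90)*(-119) = 1800*(-119) = -214200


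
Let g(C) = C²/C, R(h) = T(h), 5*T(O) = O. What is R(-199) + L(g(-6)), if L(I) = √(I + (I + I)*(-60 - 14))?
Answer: -199/5 + 21*√2 ≈ -10.102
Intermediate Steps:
T(O) = O/5
R(h) = h/5
g(C) = C
L(I) = 7*√3*√(-I) (L(I) = √(I + (2*I)*(-74)) = √(I - 148*I) = √(-147*I) = 7*√3*√(-I))
R(-199) + L(g(-6)) = (⅕)*(-199) + 7*√3*√(-1*(-6)) = -199/5 + 7*√3*√6 = -199/5 + 21*√2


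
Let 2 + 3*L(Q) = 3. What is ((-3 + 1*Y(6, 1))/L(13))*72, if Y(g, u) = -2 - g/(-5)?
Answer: -4104/5 ≈ -820.80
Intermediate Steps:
Y(g, u) = -2 + g/5 (Y(g, u) = -2 - g*(-1)/5 = -2 - (-1)*g/5 = -2 + g/5)
L(Q) = 1/3 (L(Q) = -2/3 + (1/3)*3 = -2/3 + 1 = 1/3)
((-3 + 1*Y(6, 1))/L(13))*72 = ((-3 + 1*(-2 + (1/5)*6))/(1/3))*72 = ((-3 + 1*(-2 + 6/5))*3)*72 = ((-3 + 1*(-4/5))*3)*72 = ((-3 - 4/5)*3)*72 = -19/5*3*72 = -57/5*72 = -4104/5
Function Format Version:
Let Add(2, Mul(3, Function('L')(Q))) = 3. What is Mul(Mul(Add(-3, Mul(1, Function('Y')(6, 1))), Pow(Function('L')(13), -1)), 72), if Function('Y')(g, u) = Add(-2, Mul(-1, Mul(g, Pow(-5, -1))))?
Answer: Rational(-4104, 5) ≈ -820.80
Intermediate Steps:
Function('Y')(g, u) = Add(-2, Mul(Rational(1, 5), g)) (Function('Y')(g, u) = Add(-2, Mul(-1, Mul(g, Rational(-1, 5)))) = Add(-2, Mul(-1, Mul(Rational(-1, 5), g))) = Add(-2, Mul(Rational(1, 5), g)))
Function('L')(Q) = Rational(1, 3) (Function('L')(Q) = Add(Rational(-2, 3), Mul(Rational(1, 3), 3)) = Add(Rational(-2, 3), 1) = Rational(1, 3))
Mul(Mul(Add(-3, Mul(1, Function('Y')(6, 1))), Pow(Function('L')(13), -1)), 72) = Mul(Mul(Add(-3, Mul(1, Add(-2, Mul(Rational(1, 5), 6)))), Pow(Rational(1, 3), -1)), 72) = Mul(Mul(Add(-3, Mul(1, Add(-2, Rational(6, 5)))), 3), 72) = Mul(Mul(Add(-3, Mul(1, Rational(-4, 5))), 3), 72) = Mul(Mul(Add(-3, Rational(-4, 5)), 3), 72) = Mul(Mul(Rational(-19, 5), 3), 72) = Mul(Rational(-57, 5), 72) = Rational(-4104, 5)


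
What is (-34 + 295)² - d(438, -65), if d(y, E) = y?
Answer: 67683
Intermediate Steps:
(-34 + 295)² - d(438, -65) = (-34 + 295)² - 1*438 = 261² - 438 = 68121 - 438 = 67683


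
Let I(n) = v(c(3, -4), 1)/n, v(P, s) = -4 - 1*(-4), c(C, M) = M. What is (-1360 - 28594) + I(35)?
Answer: -29954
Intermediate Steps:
v(P, s) = 0 (v(P, s) = -4 + 4 = 0)
I(n) = 0 (I(n) = 0/n = 0)
(-1360 - 28594) + I(35) = (-1360 - 28594) + 0 = -29954 + 0 = -29954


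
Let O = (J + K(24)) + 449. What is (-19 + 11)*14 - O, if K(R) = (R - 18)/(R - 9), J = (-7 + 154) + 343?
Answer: -5257/5 ≈ -1051.4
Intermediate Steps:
J = 490 (J = 147 + 343 = 490)
K(R) = (-18 + R)/(-9 + R)
O = 4697/5 (O = (490 + (-18 + 24)/(-9 + 24)) + 449 = (490 + 6/15) + 449 = (490 + (1/15)*6) + 449 = (490 + 2/5) + 449 = 2452/5 + 449 = 4697/5 ≈ 939.40)
(-19 + 11)*14 - O = (-19 + 11)*14 - 1*4697/5 = -8*14 - 4697/5 = -112 - 4697/5 = -5257/5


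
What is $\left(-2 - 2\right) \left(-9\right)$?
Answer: $36$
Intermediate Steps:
$\left(-2 - 2\right) \left(-9\right) = \left(-4\right) \left(-9\right) = 36$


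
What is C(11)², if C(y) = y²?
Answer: 14641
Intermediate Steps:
C(11)² = (11²)² = 121² = 14641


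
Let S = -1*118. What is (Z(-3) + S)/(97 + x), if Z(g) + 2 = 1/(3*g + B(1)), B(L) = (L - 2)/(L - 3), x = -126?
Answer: 2042/493 ≈ 4.1420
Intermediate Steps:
B(L) = (-2 + L)/(-3 + L)
Z(g) = -2 + 1/(½ + 3*g) (Z(g) = -2 + 1/(3*g + (-2 + 1)/(-3 + 1)) = -2 + 1/(3*g - 1/(-2)) = -2 + 1/(3*g - ½*(-1)) = -2 + 1/(3*g + ½) = -2 + 1/(½ + 3*g))
S = -118
(Z(-3) + S)/(97 + x) = (-12*(-3)/(1 + 6*(-3)) - 118)/(97 - 126) = (-12*(-3)/(1 - 18) - 118)/(-29) = (-12*(-3)/(-17) - 118)*(-1/29) = (-12*(-3)*(-1/17) - 118)*(-1/29) = (-36/17 - 118)*(-1/29) = -2042/17*(-1/29) = 2042/493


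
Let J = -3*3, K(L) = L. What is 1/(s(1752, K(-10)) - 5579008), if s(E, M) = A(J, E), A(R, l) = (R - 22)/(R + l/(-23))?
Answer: -1959/10929275959 ≈ -1.7924e-7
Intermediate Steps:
J = -9
A(R, l) = (-22 + R)/(R - l/23) (A(R, l) = (-22 + R)/(R + l*(-1/23)) = (-22 + R)/(R - l/23))
s(E, M) = -713/(-207 - E) (s(E, M) = 23*(-22 - 9)/(-E + 23*(-9)) = 23*(-31)/(-E - 207) = 23*(-31)/(-207 - E) = -713/(-207 - E))
1/(s(1752, K(-10)) - 5579008) = 1/(713/(207 + 1752) - 5579008) = 1/(713/1959 - 5579008) = 1/(-10929275959/1959) = -1959/10929275959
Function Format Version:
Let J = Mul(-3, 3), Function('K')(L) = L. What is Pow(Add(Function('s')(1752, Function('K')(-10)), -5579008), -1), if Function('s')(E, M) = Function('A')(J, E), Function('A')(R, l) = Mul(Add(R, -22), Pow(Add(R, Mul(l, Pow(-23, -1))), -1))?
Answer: Rational(-1959, 10929275959) ≈ -1.7924e-7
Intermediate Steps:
J = -9
Function('A')(R, l) = Mul(Pow(Add(R, Mul(Rational(-1, 23), l)), -1), Add(-22, R)) (Function('A')(R, l) = Mul(Add(-22, R), Pow(Add(R, Mul(l, Rational(-1, 23))), -1)) = Mul(Add(-22, R), Pow(Add(R, Mul(Rational(-1, 23), l)), -1)) = Mul(Pow(Add(R, Mul(Rational(-1, 23), l)), -1), Add(-22, R)))
Function('s')(E, M) = Mul(-713, Pow(Add(-207, Mul(-1, E)), -1)) (Function('s')(E, M) = Mul(23, Pow(Add(Mul(-1, E), Mul(23, -9)), -1), Add(-22, -9)) = Mul(23, Pow(Add(Mul(-1, E), -207), -1), -31) = Mul(23, Pow(Add(-207, Mul(-1, E)), -1), -31) = Mul(-713, Pow(Add(-207, Mul(-1, E)), -1)))
Pow(Add(Function('s')(1752, Function('K')(-10)), -5579008), -1) = Pow(Add(Mul(713, Pow(Add(207, 1752), -1)), -5579008), -1) = Pow(Add(Mul(713, Pow(1959, -1)), -5579008), -1) = Pow(Add(Mul(713, Rational(1, 1959)), -5579008), -1) = Pow(Add(Rational(713, 1959), -5579008), -1) = Pow(Rational(-10929275959, 1959), -1) = Rational(-1959, 10929275959)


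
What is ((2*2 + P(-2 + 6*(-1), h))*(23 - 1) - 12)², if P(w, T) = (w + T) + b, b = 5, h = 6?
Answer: 20164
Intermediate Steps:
P(w, T) = 5 + T + w (P(w, T) = (w + T) + 5 = (T + w) + 5 = 5 + T + w)
((2*2 + P(-2 + 6*(-1), h))*(23 - 1) - 12)² = ((2*2 + (5 + 6 + (-2 + 6*(-1))))*(23 - 1) - 12)² = ((4 + (5 + 6 + (-2 - 6)))*22 - 12)² = ((4 + (5 + 6 - 8))*22 - 12)² = ((4 + 3)*22 - 12)² = (7*22 - 12)² = (154 - 12)² = 142² = 20164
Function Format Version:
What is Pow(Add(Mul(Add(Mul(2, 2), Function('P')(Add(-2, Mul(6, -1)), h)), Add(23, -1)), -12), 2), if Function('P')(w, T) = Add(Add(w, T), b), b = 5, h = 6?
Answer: 20164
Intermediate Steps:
Function('P')(w, T) = Add(5, T, w) (Function('P')(w, T) = Add(Add(w, T), 5) = Add(Add(T, w), 5) = Add(5, T, w))
Pow(Add(Mul(Add(Mul(2, 2), Function('P')(Add(-2, Mul(6, -1)), h)), Add(23, -1)), -12), 2) = Pow(Add(Mul(Add(Mul(2, 2), Add(5, 6, Add(-2, Mul(6, -1)))), Add(23, -1)), -12), 2) = Pow(Add(Mul(Add(4, Add(5, 6, Add(-2, -6))), 22), -12), 2) = Pow(Add(Mul(Add(4, Add(5, 6, -8)), 22), -12), 2) = Pow(Add(Mul(Add(4, 3), 22), -12), 2) = Pow(Add(Mul(7, 22), -12), 2) = Pow(Add(154, -12), 2) = Pow(142, 2) = 20164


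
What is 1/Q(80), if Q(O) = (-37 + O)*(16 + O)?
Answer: 1/4128 ≈ 0.00024225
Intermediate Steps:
1/Q(80) = 1/(-592 + 80² - 21*80) = 1/(-592 + 6400 - 1680) = 1/4128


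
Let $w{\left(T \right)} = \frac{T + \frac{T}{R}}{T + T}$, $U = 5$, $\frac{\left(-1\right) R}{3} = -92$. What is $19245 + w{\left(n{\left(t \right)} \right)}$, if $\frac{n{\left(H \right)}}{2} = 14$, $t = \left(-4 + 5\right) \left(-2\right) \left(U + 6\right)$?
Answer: $\frac{10623517}{552} \approx 19246.0$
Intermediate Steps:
$R = 276$ ($R = \left(-3\right) \left(-92\right) = 276$)
$t = -22$ ($t = \left(-4 + 5\right) \left(-2\right) \left(5 + 6\right) = 1 \left(-2\right) 11 = \left(-2\right) 11 = -22$)
$n{\left(H \right)} = 28$ ($n{\left(H \right)} = 2 \cdot 14 = 28$)
$w{\left(T \right)} = \frac{277}{552}$ ($w{\left(T \right)} = \frac{T + \frac{T}{276}}{T + T} = \frac{T + T \frac{1}{276}}{2 T} = \left(T + \frac{T}{276}\right) \frac{1}{2 T} = \frac{277 T}{276} \frac{1}{2 T} = \frac{277}{552}$)
$19245 + w{\left(n{\left(t \right)} \right)} = 19245 + \frac{277}{552} = \frac{10623517}{552}$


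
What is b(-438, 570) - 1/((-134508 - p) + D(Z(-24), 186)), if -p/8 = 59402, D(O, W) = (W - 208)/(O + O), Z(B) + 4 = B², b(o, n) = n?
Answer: 10098584498/17716815 ≈ 570.00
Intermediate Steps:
Z(B) = -4 + B²
D(O, W) = (-208 + W)/(2*O) (D(O, W) = (-208 + W)/((2*O)) = (-208 + W)*(1/(2*O)) = (-208 + W)/(2*O))
p = -475216 (p = -8*59402 = -475216)
b(-438, 570) - 1/((-134508 - p) + D(Z(-24), 186)) = 570 - 1/((-134508 - 1*(-475216)) + (-208 + 186)/(2*(-4 + (-24)²))) = 570 - 1/((-134508 + 475216) + (½)*(-22)/(-4 + 576)) = 570 - 1/(340708 + (½)*(-22)/572) = 570 - 1/(340708 + (½)*(1/572)*(-22)) = 570 - 1/(340708 - 1/52) = 570 - 1/17716815/52 = 570 - 1*52/17716815 = 570 - 52/17716815 = 10098584498/17716815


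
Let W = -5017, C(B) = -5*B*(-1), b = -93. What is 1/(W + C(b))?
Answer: -1/5482 ≈ -0.00018242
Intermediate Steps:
C(B) = 5*B
1/(W + C(b)) = 1/(-5017 + 5*(-93)) = 1/(-5017 - 465) = 1/(-5482) = -1/5482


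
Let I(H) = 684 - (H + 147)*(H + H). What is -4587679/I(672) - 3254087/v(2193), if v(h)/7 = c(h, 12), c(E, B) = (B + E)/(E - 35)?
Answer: -858316230044603/1886589180 ≈ -4.5496e+5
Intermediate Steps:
c(E, B) = (B + E)/(-35 + E)
v(h) = 7*(12 + h)/(-35 + h) (v(h) = 7*((12 + h)/(-35 + h)) = 7*(12 + h)/(-35 + h))
I(H) = 684 - 2*H*(147 + H) (I(H) = 684 - (147 + H)*2*H = 684 - 2*H*(147 + H))
-4587679/I(672) - 3254087/v(2193) = -4587679/(684 - 294*672 - 2*672²) - 3254087*(-35 + 2193)/(7*(12 + 2193)) = -4587679/(684 - 197568 - 2*451584) - 3254087/(7*2205/2158) = -4587679/(684 - 197568 - 903168) - 3254087/(7*(1/2158)*2205) = -4587679/(-1100052) - 3254087/15435/2158 = -4587679*(-1/1100052) - 3254087*2158/15435 = 4587679/1100052 - 7022319746/15435 = -858316230044603/1886589180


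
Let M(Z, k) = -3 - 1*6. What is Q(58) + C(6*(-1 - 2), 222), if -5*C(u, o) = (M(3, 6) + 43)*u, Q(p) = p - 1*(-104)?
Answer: 1422/5 ≈ 284.40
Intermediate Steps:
Q(p) = 104 + p (Q(p) = p + 104 = 104 + p)
M(Z, k) = -9 (M(Z, k) = -3 - 6 = -9)
C(u, o) = -34*u/5 (C(u, o) = -(-9 + 43)*u/5 = -34*u/5)
Q(58) + C(6*(-1 - 2), 222) = (104 + 58) - 204*(-1 - 2)/5 = 162 - 204*(-3)/5 = 162 - 34/5*(-18) = 162 + 612/5 = 1422/5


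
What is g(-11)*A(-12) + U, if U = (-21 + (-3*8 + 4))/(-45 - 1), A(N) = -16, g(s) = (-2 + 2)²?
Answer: 41/46 ≈ 0.89130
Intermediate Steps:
g(s) = 0 (g(s) = 0² = 0)
U = 41/46 (U = (-21 + (-24 + 4))/(-46) = (-21 - 20)*(-1/46) = -41*(-1/46) = 41/46 ≈ 0.89130)
g(-11)*A(-12) + U = 0*(-16) + 41/46 = 0 + 41/46 = 41/46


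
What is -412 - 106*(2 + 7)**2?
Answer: -8998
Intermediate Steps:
-412 - 106*(2 + 7)**2 = -412 - 106*9**2 = -412 - 106*81 = -412 - 8586 = -8998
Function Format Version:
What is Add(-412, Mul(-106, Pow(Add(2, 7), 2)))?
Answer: -8998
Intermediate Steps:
Add(-412, Mul(-106, Pow(Add(2, 7), 2))) = Add(-412, Mul(-106, Pow(9, 2))) = Add(-412, Mul(-106, 81)) = Add(-412, -8586) = -8998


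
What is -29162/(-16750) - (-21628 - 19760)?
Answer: 346639081/8375 ≈ 41390.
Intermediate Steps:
-29162/(-16750) - (-21628 - 19760) = -29162*(-1/16750) - 1*(-41388) = 14581/8375 + 41388 = 346639081/8375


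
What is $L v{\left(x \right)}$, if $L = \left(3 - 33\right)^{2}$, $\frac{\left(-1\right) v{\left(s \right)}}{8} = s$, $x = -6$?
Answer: $43200$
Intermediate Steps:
$v{\left(s \right)} = - 8 s$
$L = 900$ ($L = \left(-30\right)^{2} = 900$)
$L v{\left(x \right)} = 900 \left(\left(-8\right) \left(-6\right)\right) = 900 \cdot 48 = 43200$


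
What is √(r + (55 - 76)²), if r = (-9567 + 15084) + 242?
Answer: 10*√62 ≈ 78.740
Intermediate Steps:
r = 5759 (r = 5517 + 242 = 5759)
√(r + (55 - 76)²) = √(5759 + (55 - 76)²) = √(5759 + (-21)²) = √(5759 + 441) = √6200 = 10*√62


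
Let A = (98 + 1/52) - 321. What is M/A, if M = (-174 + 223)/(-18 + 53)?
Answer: -364/57975 ≈ -0.0062786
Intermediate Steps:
A = -11595/52 (A = (98 + 1/52) - 321 = 5097/52 - 321 = -11595/52 ≈ -222.98)
M = 7/5 (M = 49/35 = 49*(1/35) = 7/5 ≈ 1.4000)
M/A = 7/(5*(-11595/52)) = (7/5)*(-52/11595) = -364/57975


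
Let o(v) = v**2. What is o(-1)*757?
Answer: 757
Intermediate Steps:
o(-1)*757 = (-1)**2*757 = 1*757 = 757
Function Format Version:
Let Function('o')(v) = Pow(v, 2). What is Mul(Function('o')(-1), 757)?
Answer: 757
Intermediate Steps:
Mul(Function('o')(-1), 757) = Mul(Pow(-1, 2), 757) = Mul(1, 757) = 757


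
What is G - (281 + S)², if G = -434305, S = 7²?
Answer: -543205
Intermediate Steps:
S = 49
G - (281 + S)² = -434305 - (281 + 49)² = -434305 - 1*330² = -434305 - 1*108900 = -434305 - 108900 = -543205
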